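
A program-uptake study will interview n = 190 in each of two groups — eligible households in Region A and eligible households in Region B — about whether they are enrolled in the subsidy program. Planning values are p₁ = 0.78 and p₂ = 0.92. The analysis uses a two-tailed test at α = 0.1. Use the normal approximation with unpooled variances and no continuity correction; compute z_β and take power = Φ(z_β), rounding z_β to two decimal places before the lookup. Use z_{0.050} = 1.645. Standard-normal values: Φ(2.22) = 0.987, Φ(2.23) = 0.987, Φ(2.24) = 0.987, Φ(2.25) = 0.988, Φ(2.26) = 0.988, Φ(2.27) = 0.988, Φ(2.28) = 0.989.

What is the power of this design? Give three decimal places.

Power ≈ 0.988

z_β = |p₁−p₂|·√(n/[p₁q₁+p₂q₂]) − z_{α/2}
    = 0.14 · √(190/0.2452) − 1.645
    = 0.14 · 27.8366 − 1.645
    = 3.8971 − 1.645 = 2.2521 → 2.25
Power = Φ(2.25) = 0.988.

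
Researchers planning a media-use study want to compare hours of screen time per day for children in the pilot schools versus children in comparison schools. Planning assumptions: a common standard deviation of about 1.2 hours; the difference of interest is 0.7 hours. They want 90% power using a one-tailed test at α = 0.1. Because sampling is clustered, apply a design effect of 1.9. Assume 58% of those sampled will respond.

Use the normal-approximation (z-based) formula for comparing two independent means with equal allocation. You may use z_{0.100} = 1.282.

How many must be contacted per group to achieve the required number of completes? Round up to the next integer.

n = (z_α + z_β)² · (σ₁² + σ₂²) / δ²
  = (1.282 + 1.282)² · (2·1.2² = 2.88) / 0.7²
  = 6.5741 · 2.88 / 0.49
  = 38.64
Design effect: 1.9 × 38.64 = 73.42.
Adjust for 58% response: 73.42 / 0.58 = 126.58.
Round up → n = 127 per group.

n = 127 per group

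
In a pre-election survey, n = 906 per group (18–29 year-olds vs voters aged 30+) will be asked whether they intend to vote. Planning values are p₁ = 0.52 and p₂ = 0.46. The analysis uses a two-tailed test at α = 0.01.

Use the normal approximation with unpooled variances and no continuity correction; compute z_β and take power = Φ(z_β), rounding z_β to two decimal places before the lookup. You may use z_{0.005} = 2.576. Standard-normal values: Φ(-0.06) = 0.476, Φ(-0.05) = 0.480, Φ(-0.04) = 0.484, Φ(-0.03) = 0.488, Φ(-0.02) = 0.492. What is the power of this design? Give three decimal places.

z_β = |p₁−p₂|·√(n/[p₁q₁+p₂q₂]) − z_{α/2}
    = 0.06 · √(906/0.4980) − 2.576
    = 0.06 · 42.6530 − 2.576
    = 2.5592 − 2.576 = -0.0168 → -0.02
Power = Φ(-0.02) = 0.492.

Power ≈ 0.492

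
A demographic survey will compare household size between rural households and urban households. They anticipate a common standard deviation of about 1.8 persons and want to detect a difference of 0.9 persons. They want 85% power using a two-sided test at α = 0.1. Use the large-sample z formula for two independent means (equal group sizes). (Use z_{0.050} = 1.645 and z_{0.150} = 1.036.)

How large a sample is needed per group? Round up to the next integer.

n = 58 per group

n = (z_{α/2} + z_β)² · (σ₁² + σ₂²) / δ²
  = (1.645 + 1.036)² · (2·1.8² = 6.48) / 0.9²
  = 7.1878 · 6.48 / 0.81
  = 57.50
Round up → n = 58 per group.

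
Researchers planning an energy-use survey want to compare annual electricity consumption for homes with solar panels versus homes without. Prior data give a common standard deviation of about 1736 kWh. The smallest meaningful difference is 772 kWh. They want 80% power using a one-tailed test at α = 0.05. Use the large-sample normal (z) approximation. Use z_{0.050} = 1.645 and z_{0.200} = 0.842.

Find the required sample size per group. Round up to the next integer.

n = (z_α + z_β)² · (σ₁² + σ₂²) / δ²
  = (1.645 + 0.842)² · (2·1736² = 6027392) / 772²
  = 6.1852 · 6027392 / 595984
  = 62.55
Round up → n = 63 per group.

n = 63 per group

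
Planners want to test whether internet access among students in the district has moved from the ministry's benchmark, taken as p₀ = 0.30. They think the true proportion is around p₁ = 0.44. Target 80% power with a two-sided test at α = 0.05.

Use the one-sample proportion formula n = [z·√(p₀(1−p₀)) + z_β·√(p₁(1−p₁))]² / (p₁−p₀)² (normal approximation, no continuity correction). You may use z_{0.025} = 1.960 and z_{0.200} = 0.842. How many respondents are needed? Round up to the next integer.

n = [z_{α/2}·√(p₀q₀) + z_β·√(p₁q₁)]² / (p₁ − p₀)²
  = [1.960·√(0.30·0.70) + 0.842·√(0.44·0.56)]² / (0.14)²
  = [1.960·0.4583 + 0.842·0.4964]² / 0.0196
  = [1.3161]² / 0.0196
  = 88.38
Round up → n = 89.

n = 89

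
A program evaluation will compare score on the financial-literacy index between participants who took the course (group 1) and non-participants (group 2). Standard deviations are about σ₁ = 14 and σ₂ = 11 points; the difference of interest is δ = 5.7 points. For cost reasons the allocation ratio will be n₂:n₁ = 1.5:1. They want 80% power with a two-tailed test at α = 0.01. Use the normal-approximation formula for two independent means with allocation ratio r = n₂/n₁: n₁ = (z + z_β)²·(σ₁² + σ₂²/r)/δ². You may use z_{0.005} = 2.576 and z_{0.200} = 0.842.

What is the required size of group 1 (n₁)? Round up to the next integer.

n₁ = (z_{α/2} + z_β)² · (σ₁² + σ₂²/r) / δ²
   = (2.576 + 0.842)² · (14² + 11²/1.5) / 5.7²
   = 11.6827 · (196 + 80.6667) / 32.49
   = 11.6827 · 276.6667 / 32.49
   = 99.48
Round up → n₁ = 100; n₂ = r·n₁ = 1.5 × 100 = 150.

n₁ = 100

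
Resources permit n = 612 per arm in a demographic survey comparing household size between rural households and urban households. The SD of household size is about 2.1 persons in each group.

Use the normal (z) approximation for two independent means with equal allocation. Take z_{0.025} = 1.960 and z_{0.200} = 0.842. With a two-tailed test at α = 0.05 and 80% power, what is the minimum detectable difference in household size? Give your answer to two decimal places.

δ = (z_{α/2} + z_β) · √((σ₁²+σ₂²)/n)
  = (1.960 + 0.842) · √(8.82/612)
  = 2.802 · √0.01441
  = 2.802 · 0.1200
  = 0.3364

Minimum detectable difference ≈ 0.34 persons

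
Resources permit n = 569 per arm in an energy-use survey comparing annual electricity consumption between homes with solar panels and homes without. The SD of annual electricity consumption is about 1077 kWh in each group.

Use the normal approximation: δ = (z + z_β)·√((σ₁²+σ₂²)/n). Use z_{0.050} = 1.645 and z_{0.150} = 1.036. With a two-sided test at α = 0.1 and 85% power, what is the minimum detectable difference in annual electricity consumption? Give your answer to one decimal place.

Minimum detectable difference ≈ 171.2 kWh

δ = (z_{α/2} + z_β) · √((σ₁²+σ₂²)/n)
  = (1.645 + 1.036) · √(2319858/569)
  = 2.681 · √4077.1
  = 2.681 · 63.8520
  = 171.1872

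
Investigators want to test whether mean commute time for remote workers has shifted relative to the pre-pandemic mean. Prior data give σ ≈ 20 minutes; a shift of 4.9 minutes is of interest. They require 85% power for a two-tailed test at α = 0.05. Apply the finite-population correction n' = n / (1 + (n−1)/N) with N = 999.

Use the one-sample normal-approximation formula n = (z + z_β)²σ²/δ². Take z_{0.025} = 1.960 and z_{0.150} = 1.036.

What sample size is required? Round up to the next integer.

n = 131

n = (z_{α/2} + z_β)² · σ² / δ²
  = (1.960 + 1.036)² · 20² / 4.9²
  = 8.9760 · 400 / 24.01
  = 149.54
Finite-population correction (N = 999): 149.54 / (1 + (149.54 − 1)/999) = 130.18.
Round up → n = 131.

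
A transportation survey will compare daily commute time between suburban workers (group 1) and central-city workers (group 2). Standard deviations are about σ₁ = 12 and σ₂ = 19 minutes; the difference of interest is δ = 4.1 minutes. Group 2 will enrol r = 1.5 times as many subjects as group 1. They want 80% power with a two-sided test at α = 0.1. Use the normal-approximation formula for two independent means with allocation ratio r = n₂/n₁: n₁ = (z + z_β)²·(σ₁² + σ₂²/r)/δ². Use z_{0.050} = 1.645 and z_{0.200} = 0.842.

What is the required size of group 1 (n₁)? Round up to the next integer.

n₁ = 142

n₁ = (z_{α/2} + z_β)² · (σ₁² + σ₂²/r) / δ²
   = (1.645 + 0.842)² · (12² + 19²/1.5) / 4.1²
   = 6.1852 · (144 + 240.6667) / 16.81
   = 6.1852 · 384.6667 / 16.81
   = 141.54
Round up → n₁ = 142; n₂ = r·n₁ = 1.5 × 142 = 213.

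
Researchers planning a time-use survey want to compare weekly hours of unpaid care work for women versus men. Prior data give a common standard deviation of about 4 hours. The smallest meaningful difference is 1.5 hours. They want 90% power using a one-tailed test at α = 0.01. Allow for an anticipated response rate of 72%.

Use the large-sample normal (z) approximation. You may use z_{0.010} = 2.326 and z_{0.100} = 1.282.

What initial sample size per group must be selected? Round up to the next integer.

n = (z_α + z_β)² · (σ₁² + σ₂²) / δ²
  = (2.326 + 1.282)² · (2·4² = 32) / 1.5²
  = 13.0177 · 32 / 2.25
  = 185.14
Adjust for 72% response: 185.14 / 0.72 = 257.14.
Round up → n = 258 per group.

n = 258 per group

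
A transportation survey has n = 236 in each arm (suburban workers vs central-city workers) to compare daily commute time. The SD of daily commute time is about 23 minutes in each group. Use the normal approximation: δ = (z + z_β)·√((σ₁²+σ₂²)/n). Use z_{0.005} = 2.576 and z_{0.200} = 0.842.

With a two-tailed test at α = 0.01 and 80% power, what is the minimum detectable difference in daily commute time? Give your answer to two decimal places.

Minimum detectable difference ≈ 7.24 minutes

δ = (z_{α/2} + z_β) · √((σ₁²+σ₂²)/n)
  = (2.576 + 0.842) · √(1058/236)
  = 3.418 · √4.4831
  = 3.418 · 2.1173
  = 7.2370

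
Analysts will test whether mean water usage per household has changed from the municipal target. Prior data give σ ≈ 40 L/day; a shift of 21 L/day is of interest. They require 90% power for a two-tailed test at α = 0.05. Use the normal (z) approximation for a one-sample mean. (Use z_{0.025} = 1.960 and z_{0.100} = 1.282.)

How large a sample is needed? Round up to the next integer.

n = (z_{α/2} + z_β)² · σ² / δ²
  = (1.960 + 1.282)² · 40² / 21²
  = 10.5106 · 1600 / 441
  = 38.13
Round up → n = 39.

n = 39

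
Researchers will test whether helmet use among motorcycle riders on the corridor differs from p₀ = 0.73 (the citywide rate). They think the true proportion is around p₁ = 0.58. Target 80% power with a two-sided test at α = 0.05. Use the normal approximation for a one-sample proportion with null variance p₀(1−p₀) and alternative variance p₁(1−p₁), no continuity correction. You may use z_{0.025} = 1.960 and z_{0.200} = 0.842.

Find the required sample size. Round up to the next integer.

n = [z_{α/2}·√(p₀q₀) + z_β·√(p₁q₁)]² / (p₁ − p₀)²
  = [1.960·√(0.73·0.27) + 0.842·√(0.58·0.42)]² / (-0.15)²
  = [1.960·0.4440 + 0.842·0.4936]² / 0.0225
  = [1.2857]² / 0.0225
  = 73.47
Round up → n = 74.

n = 74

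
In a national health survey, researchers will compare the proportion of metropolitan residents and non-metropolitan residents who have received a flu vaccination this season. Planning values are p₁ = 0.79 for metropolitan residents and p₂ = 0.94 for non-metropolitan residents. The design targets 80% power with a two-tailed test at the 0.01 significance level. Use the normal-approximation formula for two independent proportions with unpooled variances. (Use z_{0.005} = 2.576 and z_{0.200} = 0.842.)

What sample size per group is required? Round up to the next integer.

n = (z_{α/2} + z_β)² · [p₁(1−p₁) + p₂(1−p₂)] / (p₁ − p₂)²
  = (2.576 + 0.842)² · (0.79·0.21 + 0.94·0.06) / (-0.15)²
  = (3.418)² · (0.1659 + 0.0564) / 0.0225
  = 11.6827 · 0.2223 / 0.0225
  = 115.43
Round up → n = 116 per group.

n = 116 per group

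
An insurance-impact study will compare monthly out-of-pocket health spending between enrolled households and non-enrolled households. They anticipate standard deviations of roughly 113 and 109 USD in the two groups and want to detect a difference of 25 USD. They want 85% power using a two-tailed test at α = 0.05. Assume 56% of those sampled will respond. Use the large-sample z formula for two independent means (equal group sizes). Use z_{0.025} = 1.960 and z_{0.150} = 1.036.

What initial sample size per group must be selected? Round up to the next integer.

n = (z_{α/2} + z_β)² · (σ₁² + σ₂²) / δ²
  = (1.960 + 1.036)² · (113² + 109² = 24650) / 25²
  = 8.9760 · 24650 / 625
  = 354.01
Adjust for 56% response: 354.01 / 0.56 = 632.17.
Round up → n = 633 per group.

n = 633 per group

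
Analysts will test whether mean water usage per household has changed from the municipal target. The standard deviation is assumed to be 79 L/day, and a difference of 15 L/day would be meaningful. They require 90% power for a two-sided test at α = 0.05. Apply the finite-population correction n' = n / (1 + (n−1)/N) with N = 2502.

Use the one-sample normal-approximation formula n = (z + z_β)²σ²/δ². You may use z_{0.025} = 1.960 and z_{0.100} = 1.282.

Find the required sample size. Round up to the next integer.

n = (z_{α/2} + z_β)² · σ² / δ²
  = (1.960 + 1.282)² · 79² / 15²
  = 10.5106 · 6241 / 225
  = 291.54
Finite-population correction (N = 2502): 291.54 / (1 + (291.54 − 1)/2502) = 261.21.
Round up → n = 262.

n = 262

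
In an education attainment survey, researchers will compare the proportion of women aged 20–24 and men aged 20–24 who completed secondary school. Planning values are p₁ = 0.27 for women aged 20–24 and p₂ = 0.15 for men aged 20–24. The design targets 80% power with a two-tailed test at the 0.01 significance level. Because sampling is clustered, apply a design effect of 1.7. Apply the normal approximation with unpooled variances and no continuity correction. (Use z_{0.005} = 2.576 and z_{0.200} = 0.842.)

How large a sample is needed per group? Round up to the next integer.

n = 448 per group

n = (z_{α/2} + z_β)² · [p₁(1−p₁) + p₂(1−p₂)] / (p₁ − p₂)²
  = (2.576 + 0.842)² · (0.27·0.73 + 0.15·0.85) / (0.12)²
  = (3.418)² · (0.1971 + 0.1275) / 0.0144
  = 11.6827 · 0.3246 / 0.0144
  = 263.35
Design effect: 1.7 × 263.35 = 447.69.
Round up → n = 448 per group.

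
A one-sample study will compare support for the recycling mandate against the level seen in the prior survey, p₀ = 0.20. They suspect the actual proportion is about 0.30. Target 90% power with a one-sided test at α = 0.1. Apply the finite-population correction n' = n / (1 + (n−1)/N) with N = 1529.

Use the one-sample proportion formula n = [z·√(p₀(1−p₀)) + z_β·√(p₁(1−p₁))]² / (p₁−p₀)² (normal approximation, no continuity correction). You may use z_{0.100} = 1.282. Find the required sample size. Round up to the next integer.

n = 113

n = [z_α·√(p₀q₀) + z_β·√(p₁q₁)]² / (p₁ − p₀)²
  = [1.282·√(0.20·0.80) + 1.282·√(0.30·0.70)]² / (0.10)²
  = [1.282·0.4000 + 1.282·0.4583]² / 0.0100
  = [1.1003]² / 0.0100
  = 121.06
Finite-population correction (N = 1529): 121.06 / (1 + (121.06 − 1)/1529) = 112.25.
Round up → n = 113.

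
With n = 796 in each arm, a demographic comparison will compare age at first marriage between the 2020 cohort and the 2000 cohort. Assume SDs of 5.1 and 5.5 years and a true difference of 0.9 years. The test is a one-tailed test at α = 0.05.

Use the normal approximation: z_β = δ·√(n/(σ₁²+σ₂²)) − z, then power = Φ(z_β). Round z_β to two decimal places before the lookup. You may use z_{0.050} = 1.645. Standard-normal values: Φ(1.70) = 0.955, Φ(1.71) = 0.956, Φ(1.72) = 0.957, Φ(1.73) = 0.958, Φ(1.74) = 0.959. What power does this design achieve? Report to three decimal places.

z_β = δ·√(n/(σ₁²+σ₂²)) − z_α
    = 0.9 · √(796/56.26) − 1.645
    = 0.9 · 3.76146 − 1.645
    = 3.3853 − 1.645 = 1.7403 → 1.74
Power = Φ(1.74) = 0.959.

Power ≈ 0.959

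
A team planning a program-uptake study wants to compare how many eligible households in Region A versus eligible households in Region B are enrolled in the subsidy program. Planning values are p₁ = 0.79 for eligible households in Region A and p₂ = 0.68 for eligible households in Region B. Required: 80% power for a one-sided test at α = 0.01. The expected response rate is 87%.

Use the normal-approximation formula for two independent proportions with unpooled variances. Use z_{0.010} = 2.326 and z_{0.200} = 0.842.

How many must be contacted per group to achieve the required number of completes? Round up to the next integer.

n = (z_α + z_β)² · [p₁(1−p₁) + p₂(1−p₂)] / (p₁ − p₂)²
  = (2.326 + 0.842)² · (0.79·0.21 + 0.68·0.32) / (0.11)²
  = (3.168)² · (0.1659 + 0.2176) / 0.0121
  = 10.0362 · 0.3835 / 0.0121
  = 318.09
Adjust for 87% response: 318.09 / 0.87 = 365.62.
Round up → n = 366 per group.

n = 366 per group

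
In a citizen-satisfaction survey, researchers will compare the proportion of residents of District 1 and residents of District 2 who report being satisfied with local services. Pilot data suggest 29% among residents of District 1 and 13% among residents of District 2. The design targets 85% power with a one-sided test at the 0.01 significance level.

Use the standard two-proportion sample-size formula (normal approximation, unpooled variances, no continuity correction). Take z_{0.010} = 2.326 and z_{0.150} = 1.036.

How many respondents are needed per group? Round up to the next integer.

n = (z_α + z_β)² · [p₁(1−p₁) + p₂(1−p₂)] / (p₁ − p₂)²
  = (2.326 + 1.036)² · (0.29·0.71 + 0.13·0.87) / (0.16)²
  = (3.362)² · (0.2059 + 0.1131) / 0.0256
  = 11.3030 · 0.3190 / 0.0256
  = 140.85
Round up → n = 141 per group.

n = 141 per group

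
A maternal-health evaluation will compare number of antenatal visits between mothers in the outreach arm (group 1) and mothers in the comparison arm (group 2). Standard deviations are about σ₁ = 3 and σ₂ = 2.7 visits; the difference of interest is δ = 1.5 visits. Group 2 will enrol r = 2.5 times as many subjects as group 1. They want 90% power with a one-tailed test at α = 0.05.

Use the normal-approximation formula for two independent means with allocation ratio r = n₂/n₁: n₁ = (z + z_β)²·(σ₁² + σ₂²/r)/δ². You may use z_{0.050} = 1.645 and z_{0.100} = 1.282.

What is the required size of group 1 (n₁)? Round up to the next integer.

n₁ = 46

n₁ = (z_α + z_β)² · (σ₁² + σ₂²/r) / δ²
   = (1.645 + 1.282)² · (3² + 2.7²/2.5) / 1.5²
   = 8.5673 · (9 + 2.916) / 2.25
   = 8.5673 · 11.916 / 2.25
   = 45.37
Round up → n₁ = 46; n₂ = r·n₁ = 2.5 × 46 = 115.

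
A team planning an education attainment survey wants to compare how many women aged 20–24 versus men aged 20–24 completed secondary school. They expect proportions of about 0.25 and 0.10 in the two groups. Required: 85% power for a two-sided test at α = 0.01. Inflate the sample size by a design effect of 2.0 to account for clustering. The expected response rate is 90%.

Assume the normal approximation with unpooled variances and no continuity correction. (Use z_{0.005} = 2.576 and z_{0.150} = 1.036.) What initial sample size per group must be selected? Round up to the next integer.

n = 358 per group

n = (z_{α/2} + z_β)² · [p₁(1−p₁) + p₂(1−p₂)] / (p₁ − p₂)²
  = (2.576 + 1.036)² · (0.25·0.75 + 0.10·0.90) / (0.15)²
  = (3.612)² · (0.1875 + 0.0900) / 0.0225
  = 13.0465 · 0.2775 / 0.0225
  = 160.91
Design effect: 2.0 × 160.91 = 321.81.
Adjust for 90% response: 321.81 / 0.90 = 357.57.
Round up → n = 358 per group.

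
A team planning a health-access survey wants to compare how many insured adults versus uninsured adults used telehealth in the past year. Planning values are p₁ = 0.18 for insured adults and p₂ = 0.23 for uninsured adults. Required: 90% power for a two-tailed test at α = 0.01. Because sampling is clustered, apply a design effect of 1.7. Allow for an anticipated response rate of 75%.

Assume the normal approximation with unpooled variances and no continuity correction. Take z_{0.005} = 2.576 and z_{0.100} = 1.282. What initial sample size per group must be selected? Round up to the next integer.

n = 4382 per group

n = (z_{α/2} + z_β)² · [p₁(1−p₁) + p₂(1−p₂)] / (p₁ − p₂)²
  = (2.576 + 1.282)² · (0.18·0.82 + 0.23·0.77) / (-0.05)²
  = (3.858)² · (0.1476 + 0.1771) / 0.0025
  = 14.8842 · 0.3247 / 0.0025
  = 1933.16
Design effect: 1.7 × 1933.16 = 3286.36.
Adjust for 75% response: 3286.36 / 0.75 = 4381.82.
Round up → n = 4382 per group.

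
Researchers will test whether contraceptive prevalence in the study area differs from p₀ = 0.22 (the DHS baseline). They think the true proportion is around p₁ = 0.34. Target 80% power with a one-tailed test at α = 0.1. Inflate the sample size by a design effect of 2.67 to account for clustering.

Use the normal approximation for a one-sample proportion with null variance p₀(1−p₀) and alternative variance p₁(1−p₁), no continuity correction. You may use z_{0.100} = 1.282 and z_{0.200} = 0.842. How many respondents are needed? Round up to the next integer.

n = 161

n = [z_α·√(p₀q₀) + z_β·√(p₁q₁)]² / (p₁ − p₀)²
  = [1.282·√(0.22·0.78) + 0.842·√(0.34·0.66)]² / (0.12)²
  = [1.282·0.4142 + 0.842·0.4737]² / 0.0144
  = [0.9299]² / 0.0144
  = 60.05
Design effect: 2.67 × 60.05 = 160.34.
Round up → n = 161.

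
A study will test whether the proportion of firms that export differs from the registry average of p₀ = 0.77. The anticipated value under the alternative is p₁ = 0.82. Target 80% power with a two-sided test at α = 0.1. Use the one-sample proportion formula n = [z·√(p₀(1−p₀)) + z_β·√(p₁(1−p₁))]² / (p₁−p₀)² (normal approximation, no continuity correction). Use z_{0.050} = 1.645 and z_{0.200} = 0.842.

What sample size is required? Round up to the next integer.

n = 413

n = [z_{α/2}·√(p₀q₀) + z_β·√(p₁q₁)]² / (p₁ − p₀)²
  = [1.645·√(0.77·0.23) + 0.842·√(0.82·0.18)]² / (0.05)²
  = [1.645·0.4208 + 0.842·0.3842]² / 0.0025
  = [1.0158]² / 0.0025
  = 412.70
Round up → n = 413.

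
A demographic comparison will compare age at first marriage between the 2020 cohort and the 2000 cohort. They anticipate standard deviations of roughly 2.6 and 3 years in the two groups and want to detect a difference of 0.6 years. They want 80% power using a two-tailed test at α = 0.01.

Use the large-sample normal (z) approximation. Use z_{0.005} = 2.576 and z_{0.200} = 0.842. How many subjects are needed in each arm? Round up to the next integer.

n = (z_{α/2} + z_β)² · (σ₁² + σ₂²) / δ²
  = (2.576 + 0.842)² · (2.6² + 3² = 15.76) / 0.6²
  = 11.6827 · 15.76 / 0.36
  = 511.44
Round up → n = 512 per group.

n = 512 per group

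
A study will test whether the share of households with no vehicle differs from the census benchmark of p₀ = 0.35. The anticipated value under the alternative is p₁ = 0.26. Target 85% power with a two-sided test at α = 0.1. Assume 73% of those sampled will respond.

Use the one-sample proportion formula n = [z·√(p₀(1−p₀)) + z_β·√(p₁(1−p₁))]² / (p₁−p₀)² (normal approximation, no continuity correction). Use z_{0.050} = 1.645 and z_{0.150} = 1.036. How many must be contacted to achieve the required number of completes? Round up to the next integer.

n = [z_{α/2}·√(p₀q₀) + z_β·√(p₁q₁)]² / (p₁ − p₀)²
  = [1.645·√(0.35·0.65) + 1.036·√(0.26·0.74)]² / (-0.09)²
  = [1.645·0.4770 + 1.036·0.4386]² / 0.0081
  = [1.2390]² / 0.0081
  = 189.53
Adjust for 73% response: 189.53 / 0.73 = 259.63.
Round up → n = 260.

n = 260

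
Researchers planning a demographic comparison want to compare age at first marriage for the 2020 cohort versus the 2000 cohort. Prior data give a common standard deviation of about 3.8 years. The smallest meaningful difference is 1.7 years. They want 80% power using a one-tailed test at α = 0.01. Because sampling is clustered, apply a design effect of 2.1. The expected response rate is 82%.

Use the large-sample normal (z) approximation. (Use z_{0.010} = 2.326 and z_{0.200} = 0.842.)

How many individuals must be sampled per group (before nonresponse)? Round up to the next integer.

n = 257 per group

n = (z_α + z_β)² · (σ₁² + σ₂²) / δ²
  = (2.326 + 0.842)² · (2·3.8² = 28.88) / 1.7²
  = 10.0362 · 28.88 / 2.89
  = 100.29
Design effect: 2.1 × 100.29 = 210.61.
Adjust for 82% response: 210.61 / 0.82 = 256.85.
Round up → n = 257 per group.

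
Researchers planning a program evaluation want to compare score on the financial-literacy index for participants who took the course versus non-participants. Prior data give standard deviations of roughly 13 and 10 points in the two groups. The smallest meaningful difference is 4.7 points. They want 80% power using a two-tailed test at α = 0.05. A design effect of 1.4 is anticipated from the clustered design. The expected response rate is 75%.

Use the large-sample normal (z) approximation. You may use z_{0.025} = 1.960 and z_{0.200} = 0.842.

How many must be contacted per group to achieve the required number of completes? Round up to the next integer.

n = (z_{α/2} + z_β)² · (σ₁² + σ₂²) / δ²
  = (1.960 + 0.842)² · (13² + 10² = 269) / 4.7²
  = 7.8512 · 269 / 22.09
  = 95.61
Design effect: 1.4 × 95.61 = 133.85.
Adjust for 75% response: 133.85 / 0.75 = 178.47.
Round up → n = 179 per group.

n = 179 per group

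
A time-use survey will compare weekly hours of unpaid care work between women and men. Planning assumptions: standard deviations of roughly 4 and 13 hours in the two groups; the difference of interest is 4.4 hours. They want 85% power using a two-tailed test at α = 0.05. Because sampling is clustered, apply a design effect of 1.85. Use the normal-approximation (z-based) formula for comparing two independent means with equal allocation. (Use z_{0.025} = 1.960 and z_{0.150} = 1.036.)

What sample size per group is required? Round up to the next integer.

n = 159 per group

n = (z_{α/2} + z_β)² · (σ₁² + σ₂²) / δ²
  = (1.960 + 1.036)² · (4² + 13² = 185) / 4.4²
  = 8.9760 · 185 / 19.36
  = 85.77
Design effect: 1.85 × 85.77 = 158.68.
Round up → n = 159 per group.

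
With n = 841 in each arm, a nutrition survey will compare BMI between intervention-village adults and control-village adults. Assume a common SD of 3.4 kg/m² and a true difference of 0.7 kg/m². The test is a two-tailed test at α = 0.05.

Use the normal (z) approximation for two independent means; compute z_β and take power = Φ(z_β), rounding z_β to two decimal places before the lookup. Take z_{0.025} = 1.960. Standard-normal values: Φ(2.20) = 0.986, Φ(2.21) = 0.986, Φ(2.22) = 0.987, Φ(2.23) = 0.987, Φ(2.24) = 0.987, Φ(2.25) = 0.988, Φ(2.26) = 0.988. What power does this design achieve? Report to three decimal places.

Power ≈ 0.988

z_β = δ·√(n/(σ₁²+σ₂²)) − z_{α/2}
    = 0.7 · √(841/23.12) − 1.960
    = 0.7 · 6.03120 − 1.960
    = 4.2218 − 1.960 = 2.2618 → 2.26
Power = Φ(2.26) = 0.988.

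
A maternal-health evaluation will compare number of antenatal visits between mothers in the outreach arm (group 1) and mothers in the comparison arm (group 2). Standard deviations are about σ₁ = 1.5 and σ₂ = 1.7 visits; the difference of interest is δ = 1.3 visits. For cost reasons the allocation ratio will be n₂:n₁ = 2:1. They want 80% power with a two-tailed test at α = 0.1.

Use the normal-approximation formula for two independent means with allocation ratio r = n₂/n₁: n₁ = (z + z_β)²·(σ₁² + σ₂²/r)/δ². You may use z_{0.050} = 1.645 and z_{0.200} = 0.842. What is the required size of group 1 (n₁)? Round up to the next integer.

n₁ = 14

n₁ = (z_{α/2} + z_β)² · (σ₁² + σ₂²/r) / δ²
   = (1.645 + 0.842)² · (1.5² + 1.7²/2) / 1.3²
   = 6.1852 · (2.25 + 1.445) / 1.69
   = 6.1852 · 3.695 / 1.69
   = 13.52
Round up → n₁ = 14; n₂ = r·n₁ = 2 × 14 = 28.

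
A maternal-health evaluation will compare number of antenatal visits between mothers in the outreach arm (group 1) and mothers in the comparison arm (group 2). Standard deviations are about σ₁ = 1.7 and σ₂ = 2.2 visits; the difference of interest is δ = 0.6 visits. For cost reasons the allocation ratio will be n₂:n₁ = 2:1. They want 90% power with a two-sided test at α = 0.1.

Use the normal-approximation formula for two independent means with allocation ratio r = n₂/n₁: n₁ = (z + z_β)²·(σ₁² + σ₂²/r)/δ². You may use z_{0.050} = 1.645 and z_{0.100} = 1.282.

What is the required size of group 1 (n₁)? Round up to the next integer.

n₁ = 127

n₁ = (z_{α/2} + z_β)² · (σ₁² + σ₂²/r) / δ²
   = (1.645 + 1.282)² · (1.7² + 2.2²/2) / 0.6²
   = 8.5673 · (2.89 + 2.42) / 0.36
   = 8.5673 · 5.31 / 0.36
   = 126.37
Round up → n₁ = 127; n₂ = r·n₁ = 2 × 127 = 254.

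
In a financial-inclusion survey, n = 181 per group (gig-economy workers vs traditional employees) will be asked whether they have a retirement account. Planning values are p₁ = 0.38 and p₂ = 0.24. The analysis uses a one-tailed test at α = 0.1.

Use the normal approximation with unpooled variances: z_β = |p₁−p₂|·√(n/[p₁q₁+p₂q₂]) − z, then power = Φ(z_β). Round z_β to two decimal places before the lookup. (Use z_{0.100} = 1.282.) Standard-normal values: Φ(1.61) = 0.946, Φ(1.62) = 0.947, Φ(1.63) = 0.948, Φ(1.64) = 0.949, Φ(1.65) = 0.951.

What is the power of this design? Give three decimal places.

z_β = |p₁−p₂|·√(n/[p₁q₁+p₂q₂]) − z_α
    = 0.14 · √(181/0.4180) − 1.282
    = 0.14 · 20.8090 − 1.282
    = 2.9133 − 1.282 = 1.6313 → 1.63
Power = Φ(1.63) = 0.948.

Power ≈ 0.948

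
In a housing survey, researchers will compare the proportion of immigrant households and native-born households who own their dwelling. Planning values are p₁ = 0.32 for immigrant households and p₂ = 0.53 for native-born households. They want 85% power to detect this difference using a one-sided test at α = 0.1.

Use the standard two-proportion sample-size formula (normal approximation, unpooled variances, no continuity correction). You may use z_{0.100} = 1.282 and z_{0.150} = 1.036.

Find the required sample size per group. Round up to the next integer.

n = (z_α + z_β)² · [p₁(1−p₁) + p₂(1−p₂)] / (p₁ − p₂)²
  = (1.282 + 1.036)² · (0.32·0.68 + 0.53·0.47) / (-0.21)²
  = (2.318)² · (0.2176 + 0.2491) / 0.0441
  = 5.3731 · 0.4667 / 0.0441
  = 56.86
Round up → n = 57 per group.

n = 57 per group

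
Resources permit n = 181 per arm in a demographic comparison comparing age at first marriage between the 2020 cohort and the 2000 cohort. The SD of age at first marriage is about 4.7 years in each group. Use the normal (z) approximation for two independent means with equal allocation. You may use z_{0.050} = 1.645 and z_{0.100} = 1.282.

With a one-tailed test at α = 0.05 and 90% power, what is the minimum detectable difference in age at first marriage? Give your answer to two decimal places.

δ = (z_α + z_β) · √((σ₁²+σ₂²)/n)
  = (1.645 + 1.282) · √(44.18/181)
  = 2.927 · √0.24409
  = 2.927 · 0.4941
  = 1.4461

Minimum detectable difference ≈ 1.45 years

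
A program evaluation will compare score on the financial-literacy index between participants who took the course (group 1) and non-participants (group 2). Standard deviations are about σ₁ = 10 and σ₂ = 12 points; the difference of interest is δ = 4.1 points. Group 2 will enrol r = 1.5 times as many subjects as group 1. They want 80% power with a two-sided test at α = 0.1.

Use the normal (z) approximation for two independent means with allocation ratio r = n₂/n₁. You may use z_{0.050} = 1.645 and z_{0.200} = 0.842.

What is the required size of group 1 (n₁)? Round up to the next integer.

n₁ = (z_{α/2} + z_β)² · (σ₁² + σ₂²/r) / δ²
   = (1.645 + 0.842)² · (10² + 12²/1.5) / 4.1²
   = 6.1852 · (100 + 96) / 16.81
   = 6.1852 · 196 / 16.81
   = 72.12
Round up → n₁ = 73; n₂ = r·n₁ = 1.5 × 73 = 110.

n₁ = 73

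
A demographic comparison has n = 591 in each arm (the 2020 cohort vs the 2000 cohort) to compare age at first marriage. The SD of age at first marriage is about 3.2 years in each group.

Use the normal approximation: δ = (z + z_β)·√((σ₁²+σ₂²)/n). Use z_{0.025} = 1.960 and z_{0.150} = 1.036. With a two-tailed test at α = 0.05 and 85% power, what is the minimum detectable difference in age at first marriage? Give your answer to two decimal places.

δ = (z_{α/2} + z_β) · √((σ₁²+σ₂²)/n)
  = (1.960 + 1.036) · √(20.48/591)
  = 2.996 · √0.03465
  = 2.996 · 0.1862
  = 0.5577

Minimum detectable difference ≈ 0.56 years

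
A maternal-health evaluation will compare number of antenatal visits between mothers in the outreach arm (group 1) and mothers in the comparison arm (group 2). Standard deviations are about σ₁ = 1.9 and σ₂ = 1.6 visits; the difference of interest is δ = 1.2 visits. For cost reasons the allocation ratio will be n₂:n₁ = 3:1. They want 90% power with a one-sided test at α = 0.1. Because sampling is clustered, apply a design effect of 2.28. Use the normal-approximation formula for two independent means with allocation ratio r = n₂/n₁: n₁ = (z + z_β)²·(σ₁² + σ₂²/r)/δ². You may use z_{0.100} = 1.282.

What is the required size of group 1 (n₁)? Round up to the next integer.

n₁ = 47

n₁ = (z_α + z_β)² · (σ₁² + σ₂²/r) / δ²
   = (1.282 + 1.282)² · (1.9² + 1.6²/3) / 1.2²
   = 6.5741 · (3.61 + 0.85333) / 1.44
   = 6.5741 · 4.4633 / 1.44
   = 20.38
Design effect: 2.28 × 20.38 = 46.46.
Round up → n₁ = 47; n₂ = r·n₁ = 3 × 47 = 141.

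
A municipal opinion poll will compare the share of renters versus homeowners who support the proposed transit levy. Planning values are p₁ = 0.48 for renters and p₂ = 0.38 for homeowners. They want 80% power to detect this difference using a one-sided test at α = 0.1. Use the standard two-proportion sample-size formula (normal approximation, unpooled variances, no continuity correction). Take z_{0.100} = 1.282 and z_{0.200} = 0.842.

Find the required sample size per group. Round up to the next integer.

n = 219 per group

n = (z_α + z_β)² · [p₁(1−p₁) + p₂(1−p₂)] / (p₁ − p₂)²
  = (1.282 + 0.842)² · (0.48·0.52 + 0.38·0.62) / (0.10)²
  = (2.124)² · (0.2496 + 0.2356) / 0.0100
  = 4.5114 · 0.4852 / 0.0100
  = 218.89
Round up → n = 219 per group.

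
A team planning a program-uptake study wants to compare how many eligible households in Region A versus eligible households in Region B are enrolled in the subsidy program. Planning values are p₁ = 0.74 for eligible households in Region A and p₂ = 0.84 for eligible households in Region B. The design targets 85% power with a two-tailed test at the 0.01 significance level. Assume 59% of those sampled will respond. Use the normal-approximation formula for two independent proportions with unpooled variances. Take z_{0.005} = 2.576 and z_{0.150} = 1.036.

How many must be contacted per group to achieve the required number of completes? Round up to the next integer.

n = 723 per group

n = (z_{α/2} + z_β)² · [p₁(1−p₁) + p₂(1−p₂)] / (p₁ − p₂)²
  = (2.576 + 1.036)² · (0.74·0.26 + 0.84·0.16) / (-0.10)²
  = (3.612)² · (0.1924 + 0.1344) / 0.0100
  = 13.0465 · 0.3268 / 0.0100
  = 426.36
Adjust for 59% response: 426.36 / 0.59 = 722.65.
Round up → n = 723 per group.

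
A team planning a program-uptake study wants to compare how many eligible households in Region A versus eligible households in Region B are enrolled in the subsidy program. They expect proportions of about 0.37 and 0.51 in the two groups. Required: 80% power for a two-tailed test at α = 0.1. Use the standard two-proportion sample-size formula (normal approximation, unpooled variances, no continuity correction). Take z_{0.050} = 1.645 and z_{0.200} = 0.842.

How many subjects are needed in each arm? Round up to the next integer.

n = (z_{α/2} + z_β)² · [p₁(1−p₁) + p₂(1−p₂)] / (p₁ − p₂)²
  = (1.645 + 0.842)² · (0.37·0.63 + 0.51·0.49) / (-0.14)²
  = (2.487)² · (0.2331 + 0.2499) / 0.0196
  = 6.1852 · 0.4830 / 0.0196
  = 152.42
Round up → n = 153 per group.

n = 153 per group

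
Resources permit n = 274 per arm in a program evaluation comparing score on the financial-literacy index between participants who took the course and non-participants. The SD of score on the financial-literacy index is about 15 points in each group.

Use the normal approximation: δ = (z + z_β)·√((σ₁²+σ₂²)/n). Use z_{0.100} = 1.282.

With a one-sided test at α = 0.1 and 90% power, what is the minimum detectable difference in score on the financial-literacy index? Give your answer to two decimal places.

Minimum detectable difference ≈ 3.29 points

δ = (z_α + z_β) · √((σ₁²+σ₂²)/n)
  = (1.282 + 1.282) · √(450/274)
  = 2.564 · √1.6423
  = 2.564 · 1.2815
  = 3.2859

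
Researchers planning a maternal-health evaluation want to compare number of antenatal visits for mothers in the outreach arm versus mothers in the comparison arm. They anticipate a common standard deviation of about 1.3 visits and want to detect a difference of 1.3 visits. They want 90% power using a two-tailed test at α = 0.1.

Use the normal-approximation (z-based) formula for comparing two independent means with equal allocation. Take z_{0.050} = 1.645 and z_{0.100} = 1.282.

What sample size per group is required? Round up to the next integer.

n = (z_{α/2} + z_β)² · (σ₁² + σ₂²) / δ²
  = (1.645 + 1.282)² · (2·1.3² = 3.38) / 1.3²
  = 8.5673 · 3.38 / 1.69
  = 17.13
Round up → n = 18 per group.

n = 18 per group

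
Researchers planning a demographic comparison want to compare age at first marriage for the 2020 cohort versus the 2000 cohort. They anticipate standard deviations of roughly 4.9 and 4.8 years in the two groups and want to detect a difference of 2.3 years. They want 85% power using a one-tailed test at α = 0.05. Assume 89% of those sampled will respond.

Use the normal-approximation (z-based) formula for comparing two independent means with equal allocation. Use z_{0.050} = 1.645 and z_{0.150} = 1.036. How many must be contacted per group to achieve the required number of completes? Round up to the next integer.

n = 72 per group

n = (z_α + z_β)² · (σ₁² + σ₂²) / δ²
  = (1.645 + 1.036)² · (4.9² + 4.8² = 47.05) / 2.3²
  = 7.1878 · 47.05 / 5.29
  = 63.93
Adjust for 89% response: 63.93 / 0.89 = 71.83.
Round up → n = 72 per group.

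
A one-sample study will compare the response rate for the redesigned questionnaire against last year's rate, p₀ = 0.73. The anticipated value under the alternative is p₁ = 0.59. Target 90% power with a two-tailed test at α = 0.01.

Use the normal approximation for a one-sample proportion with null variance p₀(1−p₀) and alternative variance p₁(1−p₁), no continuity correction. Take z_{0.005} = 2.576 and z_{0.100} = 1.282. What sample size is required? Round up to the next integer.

n = 161

n = [z_{α/2}·√(p₀q₀) + z_β·√(p₁q₁)]² / (p₁ − p₀)²
  = [2.576·√(0.73·0.27) + 1.282·√(0.59·0.41)]² / (-0.14)²
  = [2.576·0.4440 + 1.282·0.4918]² / 0.0196
  = [1.7742]² / 0.0196
  = 160.60
Round up → n = 161.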